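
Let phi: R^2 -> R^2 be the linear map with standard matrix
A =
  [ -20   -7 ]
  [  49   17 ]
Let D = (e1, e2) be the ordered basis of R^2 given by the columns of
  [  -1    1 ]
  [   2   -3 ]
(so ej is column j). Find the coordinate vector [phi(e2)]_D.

Column 2 of [phi]_D is the D-coordinate vector of phi(e2).
In standard coordinates phi(e2) = A e2 = (1, -2).
Converting to D: (1, -2) = -e1 + 0·e2, so the coordinate vector is (-1, 0).

(-1, 0)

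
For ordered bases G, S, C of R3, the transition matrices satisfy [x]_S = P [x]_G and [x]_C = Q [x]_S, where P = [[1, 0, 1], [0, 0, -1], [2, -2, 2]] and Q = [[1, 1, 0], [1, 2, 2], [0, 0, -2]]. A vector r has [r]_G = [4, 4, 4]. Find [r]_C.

Composing the changes, [r]_C = Q P [r]_G.
Q P = [[1, 0, 0], [5, -4, 3], [-4, 4, -4]]; applying this to [4, 4, 4] gives [4, 16, -16].

[4, 16, -16]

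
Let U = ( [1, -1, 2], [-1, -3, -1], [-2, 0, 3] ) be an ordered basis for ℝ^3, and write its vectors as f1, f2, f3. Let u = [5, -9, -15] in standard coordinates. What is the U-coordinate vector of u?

Write u = c_1 f1 + ... + c_3 f3 and solve for the c_i.
Row-reducing the augmented matrix [M | u] gives c = (0, 3, -4).
Check: 0·f1 + 3f2 - 4f3 = [5, -9, -15].

[0, 3, -4]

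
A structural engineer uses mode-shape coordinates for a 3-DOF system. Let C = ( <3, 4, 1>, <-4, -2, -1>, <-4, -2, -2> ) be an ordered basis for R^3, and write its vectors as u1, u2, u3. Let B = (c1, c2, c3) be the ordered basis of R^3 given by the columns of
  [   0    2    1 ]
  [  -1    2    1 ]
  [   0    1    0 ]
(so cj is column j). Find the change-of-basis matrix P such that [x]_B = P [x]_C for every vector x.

[[-1, -2, -2], [1, -1, -2], [1, -2, 0]]

Let M have columns uj and N have columns cj. Then for every x, N [x]_B = x = M [x]_C, so P = N^(-1) M.
Since det N = -1, N^(-1) has integer entries; multiplying gives P = [[-1, -2, -2], [1, -1, -2], [1, -2, 0]].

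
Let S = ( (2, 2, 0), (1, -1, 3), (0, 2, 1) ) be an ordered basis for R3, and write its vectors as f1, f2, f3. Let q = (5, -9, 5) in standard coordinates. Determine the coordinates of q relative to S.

Write q = c_1 f1 + ... + c_3 f3 and solve for the c_i.
Gaussian elimination on [M | q] yields c = (1, 3, -4).
Check: f1 + 3f2 - 4f3 = (5, -9, 5).

(1, 3, -4)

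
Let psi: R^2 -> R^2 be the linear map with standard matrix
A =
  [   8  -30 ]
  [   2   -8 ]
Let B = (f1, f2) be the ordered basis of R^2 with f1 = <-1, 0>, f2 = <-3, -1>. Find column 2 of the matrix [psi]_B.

<0, -2>

Compute psi(f2) = A f2 = <6, 2> in standard coordinates.
Then write this in B-coordinates: solve for y in y_1 f1 + y_2 f2 = <6, 2>.
This gives y = <0, -2>, which is column 2 of [psi]_B.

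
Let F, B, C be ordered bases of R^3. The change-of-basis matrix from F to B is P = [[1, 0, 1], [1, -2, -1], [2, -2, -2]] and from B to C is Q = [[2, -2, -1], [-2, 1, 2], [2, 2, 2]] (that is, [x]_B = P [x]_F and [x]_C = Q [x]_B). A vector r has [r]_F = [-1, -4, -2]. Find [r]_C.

[-34, 35, 32]

First [r]_B = P [r]_F = [-3, 9, 10].
Then [r]_C = Q [r]_B = [-34, 35, 32].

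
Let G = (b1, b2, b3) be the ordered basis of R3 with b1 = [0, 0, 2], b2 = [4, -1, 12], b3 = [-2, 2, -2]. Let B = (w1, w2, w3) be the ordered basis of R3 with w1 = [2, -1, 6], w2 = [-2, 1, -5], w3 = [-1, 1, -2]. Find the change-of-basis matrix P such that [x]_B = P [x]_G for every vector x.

Take x = bj: its G-coordinates are the j-th standard unit vector, so P e_j — column j of P — equals [bj]_B.
b1 = 2w1 + 2w2 + 0·w3, giving column 1 = [2, 2, 0]; repeating for each j gives P = [[2, 1, 2], [2, -2, 2], [0, 2, 2]].

[[2, 1, 2], [2, -2, 2], [0, 2, 2]]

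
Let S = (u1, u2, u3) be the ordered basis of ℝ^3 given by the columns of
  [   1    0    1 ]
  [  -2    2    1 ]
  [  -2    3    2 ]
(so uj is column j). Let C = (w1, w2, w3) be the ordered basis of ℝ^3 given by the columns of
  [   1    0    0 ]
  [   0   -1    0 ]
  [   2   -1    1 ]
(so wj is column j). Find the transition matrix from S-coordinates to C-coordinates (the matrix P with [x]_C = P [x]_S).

[[1, 0, 1], [2, -2, -1], [-2, 1, -1]]

Take x = uj: its S-coordinates are the j-th standard unit vector, so P e_j — column j of P — equals [uj]_C.
u1 = w1 + 2w2 - 2w3, giving column 1 = <1, 2, -2>; repeating for each j gives P = [[1, 0, 1], [2, -2, -1], [-2, 1, -1]].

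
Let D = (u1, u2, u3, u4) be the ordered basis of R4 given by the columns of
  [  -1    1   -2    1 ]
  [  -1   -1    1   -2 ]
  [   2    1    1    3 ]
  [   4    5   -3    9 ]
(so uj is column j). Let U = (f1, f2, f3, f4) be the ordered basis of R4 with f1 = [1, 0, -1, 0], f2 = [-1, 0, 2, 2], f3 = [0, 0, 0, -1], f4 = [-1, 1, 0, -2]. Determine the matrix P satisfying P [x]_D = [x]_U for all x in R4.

[[-2, 1, -1, 1], [0, 1, 0, 2], [-2, -1, 1, -1], [-1, -1, 1, -2]]

Take x = uj: its D-coordinates are the j-th standard unit vector, so P e_j — column j of P — equals [uj]_U.
u1 = -2f1 + 0·f2 - 2f3 - f4, giving column 1 = [-2, 0, -2, -1]; repeating for each j gives P = [[-2, 1, -1, 1], [0, 1, 0, 2], [-2, -1, 1, -1], [-1, -1, 1, -2]].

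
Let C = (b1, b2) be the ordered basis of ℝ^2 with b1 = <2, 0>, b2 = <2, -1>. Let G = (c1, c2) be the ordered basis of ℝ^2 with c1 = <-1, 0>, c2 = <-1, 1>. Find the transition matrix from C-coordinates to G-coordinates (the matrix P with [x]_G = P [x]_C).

[[-2, -1], [0, -1]]

Take x = bj: its C-coordinates are the j-th standard unit vector, so P e_j — column j of P — equals [bj]_G.
b1 = -2c1 + 0·c2, giving column 1 = <-2, 0>; repeating for each j gives P = [[-2, -1], [0, -1]].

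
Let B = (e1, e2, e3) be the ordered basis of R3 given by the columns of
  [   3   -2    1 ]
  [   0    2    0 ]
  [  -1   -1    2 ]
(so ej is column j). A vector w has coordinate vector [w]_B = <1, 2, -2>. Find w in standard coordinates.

<-3, 4, -7>

w = M [w]_B, where M has columns e1, ..., e3.
Carrying out the matrix-vector product, w = <-3, 4, -7>.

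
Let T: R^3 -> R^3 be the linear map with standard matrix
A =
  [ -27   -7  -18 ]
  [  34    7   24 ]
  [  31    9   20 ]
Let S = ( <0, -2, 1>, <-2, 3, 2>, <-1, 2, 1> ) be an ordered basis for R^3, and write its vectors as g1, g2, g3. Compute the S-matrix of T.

Let P have columns g1, ..., g3. Then [T]_S = P^(-1) A P.
Here det P = -1, so P^(-1) is integer; computing A P first and then P^(-1)(A P) gives [[-2, 2, 2], [2, 1, 2], [0, 1, 1]].

[[-2, 2, 2], [2, 1, 2], [0, 1, 1]]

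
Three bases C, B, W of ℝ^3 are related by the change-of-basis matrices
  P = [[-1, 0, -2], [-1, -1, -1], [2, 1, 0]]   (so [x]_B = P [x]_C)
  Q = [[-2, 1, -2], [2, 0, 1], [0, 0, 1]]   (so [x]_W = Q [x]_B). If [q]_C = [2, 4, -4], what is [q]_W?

Composing the changes, [q]_W = Q P [q]_C.
Q P = [[-3, -3, 3], [0, 1, -4], [2, 1, 0]]; applying this to [2, 4, -4] gives [-30, 20, 8].

[-30, 20, 8]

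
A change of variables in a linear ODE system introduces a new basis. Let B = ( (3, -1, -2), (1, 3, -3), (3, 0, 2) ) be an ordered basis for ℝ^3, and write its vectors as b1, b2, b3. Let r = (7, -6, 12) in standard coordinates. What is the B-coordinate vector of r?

(0, -2, 3)

[r]_B is the unique c with M c = r, where M has columns b1, ..., b3.
Row-reducing the augmented matrix [M | r] gives c = (0, -2, 3).
Check: 0·b1 - 2b2 + 3b3 = (7, -6, 12).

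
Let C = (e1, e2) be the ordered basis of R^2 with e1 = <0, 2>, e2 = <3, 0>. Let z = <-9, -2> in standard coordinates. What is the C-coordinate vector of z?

Write z = c_1 e1 + c_2 e2 and solve for the c_i.
System: 0c_1 + 3c_2 = -9, 2c_1 + 0c_2 = -2; solving gives c_1 = -1, c_2 = -3.
Check: -e1 - 3e2 = <-9, -2>.

<-1, -3>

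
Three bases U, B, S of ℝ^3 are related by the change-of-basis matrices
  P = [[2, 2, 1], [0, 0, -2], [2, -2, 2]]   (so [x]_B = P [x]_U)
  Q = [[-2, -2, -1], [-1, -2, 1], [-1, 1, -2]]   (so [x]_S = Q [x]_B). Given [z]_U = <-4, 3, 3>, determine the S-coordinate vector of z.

Apply P to get B-coordinates <1, -6, -8>, then Q to get S-coordinates.
The result is [z]_S = <18, 3, 9>.

<18, 3, 9>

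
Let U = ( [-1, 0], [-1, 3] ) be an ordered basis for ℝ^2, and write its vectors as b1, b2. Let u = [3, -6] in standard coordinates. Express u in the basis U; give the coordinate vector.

Write u = c_1 b1 + c_2 b2 and solve for the c_i.
System: -c_1 - c_2 = 3, 0c_1 + 3c_2 = -6; solving gives c_1 = -1, c_2 = -2.
Check: -b1 - 2b2 = [3, -6].

[-1, -2]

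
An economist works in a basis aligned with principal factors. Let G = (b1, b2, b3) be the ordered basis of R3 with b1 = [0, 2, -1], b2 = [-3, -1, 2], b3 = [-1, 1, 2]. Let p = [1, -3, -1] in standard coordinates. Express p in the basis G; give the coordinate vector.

[-1, 0, -1]

Write p = c_1 b1 + ... + c_3 b3 and solve for the c_i.
Gaussian elimination on [M | p] yields c = (-1, 0, -1).
Check: -b1 + 0·b2 - b3 = [1, -3, -1].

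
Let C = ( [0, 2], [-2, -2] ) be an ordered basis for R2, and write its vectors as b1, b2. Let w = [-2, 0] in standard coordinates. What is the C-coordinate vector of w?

[1, 1]

[w]_C is the unique c with M c = w, where M has columns b1, b2.
System: 0c_1 - 2c_2 = -2, 2c_1 - 2c_2 = 0; solving gives c_1 = 1, c_2 = 1.
Check: b1 + b2 = [-2, 0].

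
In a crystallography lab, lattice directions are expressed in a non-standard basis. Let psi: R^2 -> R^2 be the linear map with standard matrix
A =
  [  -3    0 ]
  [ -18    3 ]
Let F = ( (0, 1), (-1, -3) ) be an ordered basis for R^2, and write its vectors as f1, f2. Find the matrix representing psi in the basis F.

Let P have columns f1, f2. Then [psi]_F = P^(-1) A P.
Here det P = 1, so P^(-1) is integer; computing A P first and then P^(-1)(A P) gives [[3, 0], [0, -3]].

[[3, 0], [0, -3]]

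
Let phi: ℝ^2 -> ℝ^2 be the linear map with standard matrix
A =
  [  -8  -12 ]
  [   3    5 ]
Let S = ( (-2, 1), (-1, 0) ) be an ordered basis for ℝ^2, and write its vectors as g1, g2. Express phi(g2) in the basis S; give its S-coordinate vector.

Compute phi(g2) = A g2 = (8, -3) in standard coordinates.
Then write this in S-coordinates: solve for y in y_1 g1 + y_2 g2 = (8, -3).
This gives y = (-3, -2), which is column 2 of [phi]_S.

(-3, -2)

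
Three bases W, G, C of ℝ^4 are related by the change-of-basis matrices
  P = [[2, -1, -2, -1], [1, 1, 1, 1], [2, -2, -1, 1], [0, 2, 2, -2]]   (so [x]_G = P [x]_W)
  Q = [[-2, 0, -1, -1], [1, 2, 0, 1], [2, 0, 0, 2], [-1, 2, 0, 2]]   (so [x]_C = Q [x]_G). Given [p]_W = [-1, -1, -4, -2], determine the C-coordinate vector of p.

Composing the changes, [p]_C = Q P [p]_W.
Q P = [[-6, 2, 3, 3], [4, 3, 2, -1], [4, 2, 0, -6], [0, 7, 8, -1]]; applying this to [-1, -1, -4, -2] gives [-14, -13, 6, -37].

[-14, -13, 6, -37]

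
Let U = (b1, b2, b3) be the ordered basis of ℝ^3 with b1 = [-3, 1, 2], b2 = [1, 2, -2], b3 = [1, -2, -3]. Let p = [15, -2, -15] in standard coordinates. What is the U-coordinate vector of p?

[-4, 2, 1]

We seek scalars with c_1 b1 + ... + c_3 b3 = p; equivalently solve M c = p where the columns of M are b1, ..., b3.
Gaussian elimination on [M | p] yields c = (-4, 2, 1).
Check: -4b1 + 2b2 + b3 = [15, -2, -15].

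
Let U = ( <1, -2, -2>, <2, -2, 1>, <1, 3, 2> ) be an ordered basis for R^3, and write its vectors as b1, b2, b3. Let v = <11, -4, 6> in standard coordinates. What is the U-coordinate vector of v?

We seek scalars with c_1 b1 + ... + c_3 b3 = v; equivalently solve M c = v where the columns of M are b1, ..., b3.
Solving this 3x3 system gives c = (1, 4, 2).
Check: b1 + 4b2 + 2b3 = <11, -4, 6>.

<1, 4, 2>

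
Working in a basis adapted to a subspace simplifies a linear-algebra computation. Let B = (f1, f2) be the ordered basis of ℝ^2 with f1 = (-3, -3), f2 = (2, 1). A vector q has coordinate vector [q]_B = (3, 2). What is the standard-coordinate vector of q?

The coordinates say q = 3f1 + 2f2; adding the scaled basis vectors gives (-5, -7).

(-5, -7)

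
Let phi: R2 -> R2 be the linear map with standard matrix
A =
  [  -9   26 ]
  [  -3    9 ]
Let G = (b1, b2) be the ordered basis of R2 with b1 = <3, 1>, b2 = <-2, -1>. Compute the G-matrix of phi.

Let P have columns b1, b2. Then [phi]_G = P^(-1) A P.
Here det P = -1, so P^(-1) is integer; computing A P first and then P^(-1)(A P) gives [[-1, -2], [-1, 1]].

[[-1, -2], [-1, 1]]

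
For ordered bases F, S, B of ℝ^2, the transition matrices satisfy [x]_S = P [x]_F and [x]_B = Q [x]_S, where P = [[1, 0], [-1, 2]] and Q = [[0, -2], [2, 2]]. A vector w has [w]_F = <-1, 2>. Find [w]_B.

<-10, 8>

Apply P to get S-coordinates <-1, 5>, then Q to get B-coordinates.
The result is [w]_B = <-10, 8>.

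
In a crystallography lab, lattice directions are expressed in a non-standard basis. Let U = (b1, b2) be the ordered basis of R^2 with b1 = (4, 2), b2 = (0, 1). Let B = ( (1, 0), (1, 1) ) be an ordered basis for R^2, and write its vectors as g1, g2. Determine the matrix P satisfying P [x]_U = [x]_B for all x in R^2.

[[2, -1], [2, 1]]

Column j of P is [bj]_B, since P maps U-coordinates to B-coordinates.
Expressing b1 in B: b1 = 2g1 + 2g2, so column 1 of P is (2, 2).
Doing the same for each bj gives P = [[2, -1], [2, 1]].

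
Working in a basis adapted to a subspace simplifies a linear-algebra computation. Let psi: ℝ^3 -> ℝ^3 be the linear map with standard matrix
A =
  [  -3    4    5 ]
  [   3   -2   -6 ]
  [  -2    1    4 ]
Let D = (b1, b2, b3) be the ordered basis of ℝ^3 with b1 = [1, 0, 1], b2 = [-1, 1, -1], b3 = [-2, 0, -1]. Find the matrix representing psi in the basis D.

[[-1, -3, -1], [-3, 1, 0], [0, -3, -1]]

Let P have columns b1, ..., b3. Then [psi]_D = P^(-1) A P.
Here det P = 1, so P^(-1) is integer; computing A P first and then P^(-1)(A P) gives [[-1, -3, -1], [-3, 1, 0], [0, -3, -1]].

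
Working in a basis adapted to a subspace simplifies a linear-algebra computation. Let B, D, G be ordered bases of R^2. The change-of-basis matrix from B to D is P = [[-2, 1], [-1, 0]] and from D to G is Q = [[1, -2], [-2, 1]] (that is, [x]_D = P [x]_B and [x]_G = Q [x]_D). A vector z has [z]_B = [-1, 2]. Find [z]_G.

Apply P to get D-coordinates [4, 1], then Q to get G-coordinates.
The result is [z]_G = [2, -7].

[2, -7]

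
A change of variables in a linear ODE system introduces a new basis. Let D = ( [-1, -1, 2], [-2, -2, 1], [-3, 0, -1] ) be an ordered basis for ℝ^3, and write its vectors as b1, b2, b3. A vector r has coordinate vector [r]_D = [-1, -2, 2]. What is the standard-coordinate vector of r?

[-1, 5, -6]

By definition r = -b1 - 2b2 + 2b3.
Summing componentwise gives [-1, 5, -6].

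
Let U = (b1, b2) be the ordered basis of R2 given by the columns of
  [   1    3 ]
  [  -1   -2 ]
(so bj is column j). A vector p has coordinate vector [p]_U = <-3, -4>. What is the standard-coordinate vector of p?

p = M [p]_U, where M has columns b1, b2.
Carrying out the matrix-vector product, p = <-15, 11>.

<-15, 11>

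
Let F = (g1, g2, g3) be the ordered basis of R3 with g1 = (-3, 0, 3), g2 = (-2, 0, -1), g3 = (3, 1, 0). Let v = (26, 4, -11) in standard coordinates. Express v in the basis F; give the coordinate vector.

(-4, -1, 4)

[v]_F is the unique c with M c = v, where M has columns g1, ..., g3.
Solving this 3x3 system gives c = (-4, -1, 4).
Check: -4g1 - g2 + 4g3 = (26, 4, -11).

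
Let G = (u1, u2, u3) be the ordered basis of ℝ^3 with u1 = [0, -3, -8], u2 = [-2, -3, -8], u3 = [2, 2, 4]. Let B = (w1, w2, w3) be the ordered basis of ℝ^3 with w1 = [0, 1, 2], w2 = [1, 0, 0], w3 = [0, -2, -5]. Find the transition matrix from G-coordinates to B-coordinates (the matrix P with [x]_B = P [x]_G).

Take x = uj: its G-coordinates are the j-th standard unit vector, so P e_j — column j of P — equals [uj]_B.
u1 = w1 + 0·w2 + 2w3, giving column 1 = [1, 0, 2]; repeating for each j gives P = [[1, 1, 2], [0, -2, 2], [2, 2, 0]].

[[1, 1, 2], [0, -2, 2], [2, 2, 0]]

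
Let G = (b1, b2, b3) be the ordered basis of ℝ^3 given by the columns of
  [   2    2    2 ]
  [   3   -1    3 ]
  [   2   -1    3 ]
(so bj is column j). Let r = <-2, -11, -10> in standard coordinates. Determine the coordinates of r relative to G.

<-1, 2, -2>

[r]_G is the unique c with M c = r, where M has columns b1, ..., b3.
Gaussian elimination on [M | r] yields c = (-1, 2, -2).
Check: -b1 + 2b2 - 2b3 = <-2, -11, -10>.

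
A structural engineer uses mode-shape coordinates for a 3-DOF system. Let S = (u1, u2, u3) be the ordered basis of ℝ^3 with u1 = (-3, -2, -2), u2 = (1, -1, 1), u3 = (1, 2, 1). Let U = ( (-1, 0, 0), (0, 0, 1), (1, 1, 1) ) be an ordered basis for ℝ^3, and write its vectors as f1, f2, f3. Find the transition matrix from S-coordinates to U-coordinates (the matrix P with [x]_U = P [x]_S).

Take x = uj: its S-coordinates are the j-th standard unit vector, so P e_j — column j of P — equals [uj]_U.
u1 = f1 + 0·f2 - 2f3, giving column 1 = (1, 0, -2); repeating for each j gives P = [[1, -2, 1], [0, 2, -1], [-2, -1, 2]].

[[1, -2, 1], [0, 2, -1], [-2, -1, 2]]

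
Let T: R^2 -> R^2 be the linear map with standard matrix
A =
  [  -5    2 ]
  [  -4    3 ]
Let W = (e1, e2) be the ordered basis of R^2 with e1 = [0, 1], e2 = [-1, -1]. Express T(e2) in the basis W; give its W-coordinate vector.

[-2, -3]

Compute T(e2) = A e2 = [3, 1] in standard coordinates.
Then write this in W-coordinates: solve for y in y_1 e1 + y_2 e2 = [3, 1].
This gives y = [-2, -3], which is column 2 of [T]_W.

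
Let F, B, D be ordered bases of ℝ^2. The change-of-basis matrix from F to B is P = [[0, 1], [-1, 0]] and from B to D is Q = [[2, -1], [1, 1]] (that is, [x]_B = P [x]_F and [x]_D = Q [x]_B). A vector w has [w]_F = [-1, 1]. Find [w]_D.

[1, 2]

First [w]_B = P [w]_F = [1, 1].
Then [w]_D = Q [w]_B = [1, 2].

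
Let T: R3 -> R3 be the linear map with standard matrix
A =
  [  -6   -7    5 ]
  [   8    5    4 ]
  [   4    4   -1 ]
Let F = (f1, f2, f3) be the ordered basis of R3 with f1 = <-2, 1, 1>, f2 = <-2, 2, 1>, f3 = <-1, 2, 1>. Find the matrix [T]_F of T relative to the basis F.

With P the matrix whose columns are f1, ..., f3, [T]_F = P^(-1) A P.
Column by column: T(f1) = A f1 = <10, -7, -5>; its F-coordinates <-3, -2, 0> give column 1.
Continuing for each basis vector yields [T]_F = [[-3, 0, 0], [-2, -2, 0], [0, 1, 3]].

[[-3, 0, 0], [-2, -2, 0], [0, 1, 3]]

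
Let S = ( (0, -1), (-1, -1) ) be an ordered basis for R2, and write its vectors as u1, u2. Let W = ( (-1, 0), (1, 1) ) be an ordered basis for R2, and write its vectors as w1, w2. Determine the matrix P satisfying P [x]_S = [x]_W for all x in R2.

[[-1, 0], [-1, -1]]

Column j of P is [uj]_W, since P maps S-coordinates to W-coordinates.
Expressing u1 in W: u1 = -w1 - w2, so column 1 of P is (-1, -1).
Doing the same for each uj gives P = [[-1, 0], [-1, -1]].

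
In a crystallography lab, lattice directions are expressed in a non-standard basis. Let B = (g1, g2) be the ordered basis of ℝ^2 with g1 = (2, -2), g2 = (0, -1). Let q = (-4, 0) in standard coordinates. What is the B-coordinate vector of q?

[q]_B is the unique c with M c = q, where M has columns g1, g2.
System: 2c_1 + 0c_2 = -4, -2c_1 - c_2 = 0; solving gives c_1 = -2, c_2 = 4.
Check: -2g1 + 4g2 = (-4, 0).

(-2, 4)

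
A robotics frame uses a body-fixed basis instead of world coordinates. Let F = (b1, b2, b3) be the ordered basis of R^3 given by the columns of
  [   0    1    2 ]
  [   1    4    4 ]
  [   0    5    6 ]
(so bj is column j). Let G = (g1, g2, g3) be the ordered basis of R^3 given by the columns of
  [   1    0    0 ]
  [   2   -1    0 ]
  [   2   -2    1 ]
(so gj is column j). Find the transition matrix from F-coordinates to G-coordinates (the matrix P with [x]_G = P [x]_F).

[[0, 1, 2], [-1, -2, 0], [-2, -1, 2]]

Let M have columns bj and N have columns gj. Then for every x, N [x]_G = x = M [x]_F, so P = N^(-1) M.
Since det N = -1, N^(-1) has integer entries; multiplying gives P = [[0, 1, 2], [-1, -2, 0], [-2, -1, 2]].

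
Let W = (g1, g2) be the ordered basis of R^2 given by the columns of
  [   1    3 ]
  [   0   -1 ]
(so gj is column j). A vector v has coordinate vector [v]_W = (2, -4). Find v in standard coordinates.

v = M [v]_W, where M has columns g1, g2.
Carrying out the matrix-vector product, v = (-10, 4).

(-10, 4)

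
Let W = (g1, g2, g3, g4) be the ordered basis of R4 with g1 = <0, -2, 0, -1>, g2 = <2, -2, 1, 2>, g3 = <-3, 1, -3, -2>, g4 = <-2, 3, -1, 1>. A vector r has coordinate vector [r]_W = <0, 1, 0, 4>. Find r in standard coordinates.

The coordinates say r = 0·g1 + g2 + 0·g3 + 4g4; adding the scaled basis vectors gives <-6, 10, -3, 6>.

<-6, 10, -3, 6>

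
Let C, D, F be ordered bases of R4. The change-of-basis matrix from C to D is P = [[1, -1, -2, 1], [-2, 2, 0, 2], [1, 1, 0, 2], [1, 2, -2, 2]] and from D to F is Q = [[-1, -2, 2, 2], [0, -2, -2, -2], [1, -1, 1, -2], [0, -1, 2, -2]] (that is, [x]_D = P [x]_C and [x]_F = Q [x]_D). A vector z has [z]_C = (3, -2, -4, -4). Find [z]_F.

First [z]_D = P [z]_C = (9, -18, -7, -1).
Then [z]_F = Q [z]_D = (11, 52, 22, 6).

(11, 52, 22, 6)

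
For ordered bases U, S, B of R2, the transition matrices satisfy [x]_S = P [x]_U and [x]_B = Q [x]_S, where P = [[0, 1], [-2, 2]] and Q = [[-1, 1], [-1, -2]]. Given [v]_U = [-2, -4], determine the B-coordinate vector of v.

Composing the changes, [v]_B = Q P [v]_U.
Q P = [[-2, 1], [4, -5]]; applying this to [-2, -4] gives [0, 12].

[0, 12]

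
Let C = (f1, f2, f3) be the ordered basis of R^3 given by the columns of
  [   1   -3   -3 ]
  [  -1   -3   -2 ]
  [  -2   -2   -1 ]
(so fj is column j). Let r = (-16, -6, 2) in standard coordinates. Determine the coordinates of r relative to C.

(-4, 2, 2)

[r]_C is the unique c with M c = r, where M has columns f1, ..., f3.
Gaussian elimination on [M | r] yields c = (-4, 2, 2).
Check: -4f1 + 2f2 + 2f3 = (-16, -6, 2).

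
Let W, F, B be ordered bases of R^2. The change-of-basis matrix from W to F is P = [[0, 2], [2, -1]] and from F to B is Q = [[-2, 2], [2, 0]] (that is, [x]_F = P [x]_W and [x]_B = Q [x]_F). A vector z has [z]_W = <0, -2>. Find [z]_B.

Composing the changes, [z]_B = Q P [z]_W.
Q P = [[4, -6], [0, 4]]; applying this to <0, -2> gives <12, -8>.

<12, -8>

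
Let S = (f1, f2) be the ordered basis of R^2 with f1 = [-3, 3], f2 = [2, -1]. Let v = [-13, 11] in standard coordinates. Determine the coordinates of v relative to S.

Write v = c_1 f1 + c_2 f2 and solve for the c_i.
System: -3c_1 + 2c_2 = -13, 3c_1 - c_2 = 11; solving gives c_1 = 3, c_2 = -2.
Check: 3f1 - 2f2 = [-13, 11].

[3, -2]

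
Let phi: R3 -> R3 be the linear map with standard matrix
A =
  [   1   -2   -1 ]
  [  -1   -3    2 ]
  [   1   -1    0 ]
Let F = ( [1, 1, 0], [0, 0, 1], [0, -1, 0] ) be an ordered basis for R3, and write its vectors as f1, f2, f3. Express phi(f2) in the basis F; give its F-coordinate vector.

Column 2 of [phi]_F is the F-coordinate vector of phi(f2).
In standard coordinates phi(f2) = A f2 = [-1, 2, 0].
Converting to F: [-1, 2, 0] = -f1 + 0·f2 - 3f3, so the coordinate vector is [-1, 0, -3].

[-1, 0, -3]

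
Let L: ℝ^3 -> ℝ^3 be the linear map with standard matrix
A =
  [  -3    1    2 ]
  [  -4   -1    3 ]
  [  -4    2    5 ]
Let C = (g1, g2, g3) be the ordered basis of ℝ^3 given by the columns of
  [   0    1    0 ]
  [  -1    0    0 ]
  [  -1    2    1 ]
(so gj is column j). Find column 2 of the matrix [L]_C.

<-2, 1, 2>

Compute L(g2) = A g2 = <1, 2, 6> in standard coordinates.
Then write this in C-coordinates: solve for y in y_1 g1 + ... + y_3 g3 = <1, 2, 6>.
This gives y = <-2, 1, 2>, which is column 2 of [L]_C.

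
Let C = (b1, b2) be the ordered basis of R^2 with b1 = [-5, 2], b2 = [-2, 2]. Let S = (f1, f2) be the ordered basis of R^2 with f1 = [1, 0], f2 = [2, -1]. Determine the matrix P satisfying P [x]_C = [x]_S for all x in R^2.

[[-1, 2], [-2, -2]]

Column j of P is [bj]_S, since P maps C-coordinates to S-coordinates.
Expressing b1 in S: b1 = -f1 - 2f2, so column 1 of P is [-1, -2].
Doing the same for each bj gives P = [[-1, 2], [-2, -2]].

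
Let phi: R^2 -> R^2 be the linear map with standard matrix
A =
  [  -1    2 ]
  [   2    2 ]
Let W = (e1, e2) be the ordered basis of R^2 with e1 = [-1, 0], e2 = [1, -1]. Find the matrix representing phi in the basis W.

With P the matrix whose columns are e1, e2, [phi]_W = P^(-1) A P.
Column by column: phi(e1) = A e1 = [1, -2]; its W-coordinates [1, 2] give column 1.
Continuing for each basis vector yields [phi]_W = [[1, 3], [2, 0]].

[[1, 3], [2, 0]]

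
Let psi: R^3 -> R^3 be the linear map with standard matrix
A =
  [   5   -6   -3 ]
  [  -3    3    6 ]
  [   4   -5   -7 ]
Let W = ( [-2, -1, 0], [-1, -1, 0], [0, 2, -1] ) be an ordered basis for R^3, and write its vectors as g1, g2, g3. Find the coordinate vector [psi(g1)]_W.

Column 1 of [psi]_W is the W-coordinate vector of psi(g1).
In standard coordinates psi(g1) = A g1 = [-4, 3, -3].
Converting to W: [-4, 3, -3] = g1 + 2g2 + 3g3, so the coordinate vector is [1, 2, 3].

[1, 2, 3]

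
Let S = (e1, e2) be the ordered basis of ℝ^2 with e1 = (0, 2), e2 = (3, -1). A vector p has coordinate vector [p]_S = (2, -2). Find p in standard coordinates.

The coordinates say p = 2e1 - 2e2; adding the scaled basis vectors gives (-6, 6).

(-6, 6)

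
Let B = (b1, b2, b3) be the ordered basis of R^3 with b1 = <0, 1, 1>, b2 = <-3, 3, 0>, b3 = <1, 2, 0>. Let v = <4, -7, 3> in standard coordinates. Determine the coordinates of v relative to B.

<3, -2, -2>

[v]_B is the unique c with M c = v, where M has columns b1, ..., b3.
Row-reducing the augmented matrix [M | v] gives c = (3, -2, -2).
Check: 3b1 - 2b2 - 2b3 = <4, -7, 3>.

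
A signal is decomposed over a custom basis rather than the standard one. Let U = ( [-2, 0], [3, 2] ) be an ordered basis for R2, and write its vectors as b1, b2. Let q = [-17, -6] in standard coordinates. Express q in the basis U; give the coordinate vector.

[q]_U is the unique c with M c = q, where M has columns b1, b2.
System: -2c_1 + 3c_2 = -17, 0c_1 + 2c_2 = -6; solving gives c_1 = 4, c_2 = -3.
Check: 4b1 - 3b2 = [-17, -6].

[4, -3]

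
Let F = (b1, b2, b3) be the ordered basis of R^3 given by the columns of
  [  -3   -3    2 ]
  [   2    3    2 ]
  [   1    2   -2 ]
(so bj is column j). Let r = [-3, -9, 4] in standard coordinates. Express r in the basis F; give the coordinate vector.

We seek scalars with c_1 b1 + ... + c_3 b3 = r; equivalently solve M c = r where the columns of M are b1, ..., b3.
Gaussian elimination on [M | r] yields c = (0, -1, -3).
Check: 0·b1 - b2 - 3b3 = [-3, -9, 4].

[0, -1, -3]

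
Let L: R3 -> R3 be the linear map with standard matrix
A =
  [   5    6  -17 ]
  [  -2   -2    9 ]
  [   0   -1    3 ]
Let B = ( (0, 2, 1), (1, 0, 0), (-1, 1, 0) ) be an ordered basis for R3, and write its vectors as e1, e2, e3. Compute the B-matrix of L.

[[1, 0, -1], [-2, 3, 3], [3, -2, 2]]

With P the matrix whose columns are e1, ..., e3, [L]_B = P^(-1) A P.
Column by column: L(e1) = A e1 = (-5, 5, 1); its B-coordinates (1, -2, 3) give column 1.
Continuing for each basis vector yields [L]_B = [[1, 0, -1], [-2, 3, 3], [3, -2, 2]].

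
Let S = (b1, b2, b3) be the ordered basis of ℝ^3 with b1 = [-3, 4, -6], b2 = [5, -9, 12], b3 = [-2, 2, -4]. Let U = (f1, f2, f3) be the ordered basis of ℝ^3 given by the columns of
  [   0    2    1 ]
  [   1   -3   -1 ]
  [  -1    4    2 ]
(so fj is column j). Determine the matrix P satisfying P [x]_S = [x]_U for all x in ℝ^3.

Column j of P is [bj]_U, since P maps S-coordinates to U-coordinates.
Expressing b1 in U: b1 = 0·f1 - f2 - f3, so column 1 of P is [0, -1, -1].
Doing the same for each bj gives P = [[0, -2, 0], [-1, 2, 0], [-1, 1, -2]].

[[0, -2, 0], [-1, 2, 0], [-1, 1, -2]]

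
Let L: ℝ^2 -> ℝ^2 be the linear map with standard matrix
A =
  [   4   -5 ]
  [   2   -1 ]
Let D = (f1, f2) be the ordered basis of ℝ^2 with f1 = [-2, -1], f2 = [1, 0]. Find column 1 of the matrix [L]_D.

Column 1 of [L]_D is the D-coordinate vector of L(f1).
In standard coordinates L(f1) = A f1 = [-3, -3].
Converting to D: [-3, -3] = 3f1 + 3f2, so the coordinate vector is [3, 3].

[3, 3]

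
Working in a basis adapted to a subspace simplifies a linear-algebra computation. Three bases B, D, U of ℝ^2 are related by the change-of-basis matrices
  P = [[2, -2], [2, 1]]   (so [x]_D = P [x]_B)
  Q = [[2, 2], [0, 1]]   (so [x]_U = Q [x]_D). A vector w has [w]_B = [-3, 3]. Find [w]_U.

Apply P to get D-coordinates [-12, -3], then Q to get U-coordinates.
The result is [w]_U = [-30, -3].

[-30, -3]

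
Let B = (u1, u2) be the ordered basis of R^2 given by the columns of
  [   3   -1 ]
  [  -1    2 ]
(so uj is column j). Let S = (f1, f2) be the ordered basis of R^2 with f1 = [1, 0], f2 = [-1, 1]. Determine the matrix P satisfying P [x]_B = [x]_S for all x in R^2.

Let M have columns uj and N have columns fj. Then for every x, N [x]_S = x = M [x]_B, so P = N^(-1) M.
Since det N = 1, N^(-1) has integer entries; multiplying gives P = [[2, 1], [-1, 2]].

[[2, 1], [-1, 2]]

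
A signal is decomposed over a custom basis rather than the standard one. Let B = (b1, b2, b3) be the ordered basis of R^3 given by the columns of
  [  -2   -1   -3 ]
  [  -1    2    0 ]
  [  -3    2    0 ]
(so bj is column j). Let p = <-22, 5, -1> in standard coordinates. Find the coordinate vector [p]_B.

<3, 4, 4>

Write p = c_1 b1 + ... + c_3 b3 and solve for the c_i.
Solving this 3x3 system gives c = (3, 4, 4).
Check: 3b1 + 4b2 + 4b3 = <-22, 5, -1>.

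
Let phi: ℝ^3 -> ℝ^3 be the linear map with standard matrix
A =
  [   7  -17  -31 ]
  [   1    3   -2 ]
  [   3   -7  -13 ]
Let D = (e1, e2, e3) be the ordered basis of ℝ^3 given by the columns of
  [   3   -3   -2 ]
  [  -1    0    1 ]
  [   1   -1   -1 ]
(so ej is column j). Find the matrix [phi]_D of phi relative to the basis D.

Let P have columns e1, ..., e3. Then [phi]_D = P^(-1) A P.
Here det P = 1, so P^(-1) is integer; computing A P first and then P^(-1)(A P) gives [[0, -1, -3], [-1, -3, -3], [-2, -2, 0]].

[[0, -1, -3], [-1, -3, -3], [-2, -2, 0]]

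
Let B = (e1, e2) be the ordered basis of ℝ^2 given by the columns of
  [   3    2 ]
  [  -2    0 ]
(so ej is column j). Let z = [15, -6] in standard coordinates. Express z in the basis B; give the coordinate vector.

Write z = c_1 e1 + c_2 e2 and solve for the c_i.
System: 3c_1 + 2c_2 = 15, -2c_1 + 0c_2 = -6; solving gives c_1 = 3, c_2 = 3.
Check: 3e1 + 3e2 = [15, -6].

[3, 3]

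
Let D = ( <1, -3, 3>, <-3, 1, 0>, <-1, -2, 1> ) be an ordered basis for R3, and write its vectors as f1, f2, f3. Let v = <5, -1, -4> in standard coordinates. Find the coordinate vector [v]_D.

We seek scalars with c_1 f1 + ... + c_3 f3 = v; equivalently solve M c = v where the columns of M are f1, ..., f3.
Row-reducing the augmented matrix [M | v] gives c = (-2, -3, 2).
Check: -2f1 - 3f2 + 2f3 = <5, -1, -4>.

<-2, -3, 2>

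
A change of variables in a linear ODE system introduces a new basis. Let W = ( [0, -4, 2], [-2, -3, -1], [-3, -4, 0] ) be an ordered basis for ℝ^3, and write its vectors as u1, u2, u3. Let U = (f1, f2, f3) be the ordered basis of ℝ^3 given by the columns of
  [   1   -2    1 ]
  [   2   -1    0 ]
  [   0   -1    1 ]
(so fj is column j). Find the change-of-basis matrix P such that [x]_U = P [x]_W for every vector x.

Let M have columns uj and N have columns fj. Then for every x, N [x]_U = x = M [x]_W, so P = N^(-1) M.
Since det N = 1, N^(-1) has integer entries; multiplying gives P = [[-2, -2, -1], [0, -1, 2], [2, -2, 2]].

[[-2, -2, -1], [0, -1, 2], [2, -2, 2]]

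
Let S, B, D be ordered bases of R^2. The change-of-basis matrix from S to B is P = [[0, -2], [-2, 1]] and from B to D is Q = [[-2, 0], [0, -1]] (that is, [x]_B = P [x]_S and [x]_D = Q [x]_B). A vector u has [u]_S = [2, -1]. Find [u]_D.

[-4, 5]

First [u]_B = P [u]_S = [2, -5].
Then [u]_D = Q [u]_B = [-4, 5].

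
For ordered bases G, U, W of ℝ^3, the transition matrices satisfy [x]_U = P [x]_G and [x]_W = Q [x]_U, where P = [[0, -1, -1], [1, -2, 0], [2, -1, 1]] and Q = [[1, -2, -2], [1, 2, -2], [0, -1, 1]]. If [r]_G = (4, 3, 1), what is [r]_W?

Composing the changes, [r]_W = Q P [r]_G.
Q P = [[-6, 5, -3], [-2, -3, -3], [1, 1, 1]]; applying this to (4, 3, 1) gives (-12, -20, 8).

(-12, -20, 8)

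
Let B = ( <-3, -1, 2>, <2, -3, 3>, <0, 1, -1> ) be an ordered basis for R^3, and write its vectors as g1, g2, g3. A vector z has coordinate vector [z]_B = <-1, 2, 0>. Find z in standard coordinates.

<7, -5, 4>

z = M [z]_B, where M has columns g1, ..., g3.
Carrying out the matrix-vector product, z = <7, -5, 4>.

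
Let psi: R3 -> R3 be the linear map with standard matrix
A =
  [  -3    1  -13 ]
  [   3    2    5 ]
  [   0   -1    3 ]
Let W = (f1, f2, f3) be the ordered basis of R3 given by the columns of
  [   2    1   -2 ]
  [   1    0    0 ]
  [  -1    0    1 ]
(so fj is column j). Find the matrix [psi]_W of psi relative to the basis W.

[[3, 3, -1], [0, -3, -1], [-1, 3, 2]]

With P the matrix whose columns are f1, ..., f3, [psi]_W = P^(-1) A P.
Column by column: psi(f1) = A f1 = (8, 3, -4); its W-coordinates (3, 0, -1) give column 1.
Continuing for each basis vector yields [psi]_W = [[3, 3, -1], [0, -3, -1], [-1, 3, 2]].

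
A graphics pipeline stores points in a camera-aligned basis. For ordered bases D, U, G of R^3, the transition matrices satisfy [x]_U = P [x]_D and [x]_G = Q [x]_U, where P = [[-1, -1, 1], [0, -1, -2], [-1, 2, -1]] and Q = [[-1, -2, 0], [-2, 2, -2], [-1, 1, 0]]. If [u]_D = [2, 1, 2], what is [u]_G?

[11, -4, -4]

First [u]_U = P [u]_D = [-1, -5, -2].
Then [u]_G = Q [u]_U = [11, -4, -4].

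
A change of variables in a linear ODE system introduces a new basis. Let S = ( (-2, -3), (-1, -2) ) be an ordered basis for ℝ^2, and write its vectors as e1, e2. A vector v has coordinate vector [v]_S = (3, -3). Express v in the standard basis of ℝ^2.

(-3, -3)

By definition v = 3e1 - 3e2.
Summing componentwise gives (-3, -3).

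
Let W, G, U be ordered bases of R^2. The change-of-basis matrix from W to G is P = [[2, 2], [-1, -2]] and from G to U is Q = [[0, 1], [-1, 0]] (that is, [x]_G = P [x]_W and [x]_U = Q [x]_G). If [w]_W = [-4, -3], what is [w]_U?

Composing the changes, [w]_U = Q P [w]_W.
Q P = [[-1, -2], [-2, -2]]; applying this to [-4, -3] gives [10, 14].

[10, 14]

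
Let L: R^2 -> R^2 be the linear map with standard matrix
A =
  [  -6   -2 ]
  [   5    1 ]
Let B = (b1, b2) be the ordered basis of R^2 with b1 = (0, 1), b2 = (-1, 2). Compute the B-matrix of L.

With P the matrix whose columns are b1, b2, [L]_B = P^(-1) A P.
Column by column: L(b1) = A b1 = (-2, 1); its B-coordinates (-3, 2) give column 1.
Continuing for each basis vector yields [L]_B = [[-3, 1], [2, -2]].

[[-3, 1], [2, -2]]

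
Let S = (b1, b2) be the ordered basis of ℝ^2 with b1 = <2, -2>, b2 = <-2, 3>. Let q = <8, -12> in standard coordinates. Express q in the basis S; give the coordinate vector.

We seek scalars with c_1 b1 + c_2 b2 = q; equivalently solve M c = q where the columns of M are b1, b2.
System: 2c_1 - 2c_2 = 8, -2c_1 + 3c_2 = -12; solving gives c_1 = 0, c_2 = -4.
Check: 0·b1 - 4b2 = <8, -12>.

<0, -4>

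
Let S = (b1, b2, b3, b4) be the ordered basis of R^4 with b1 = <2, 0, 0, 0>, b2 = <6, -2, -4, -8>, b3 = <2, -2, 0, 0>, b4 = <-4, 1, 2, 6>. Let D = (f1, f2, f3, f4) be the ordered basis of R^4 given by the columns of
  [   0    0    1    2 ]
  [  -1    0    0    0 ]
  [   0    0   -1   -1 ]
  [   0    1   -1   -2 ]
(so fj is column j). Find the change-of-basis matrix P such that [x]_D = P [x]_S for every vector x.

Let M have columns bj and N have columns fj. Then for every x, N [x]_D = x = M [x]_S, so P = N^(-1) M.
Since det N = 1, N^(-1) has integer entries; multiplying gives P = [[0, 2, 2, -1], [2, -2, 2, 2], [-2, 2, -2, 0], [2, 2, 2, -2]].

[[0, 2, 2, -1], [2, -2, 2, 2], [-2, 2, -2, 0], [2, 2, 2, -2]]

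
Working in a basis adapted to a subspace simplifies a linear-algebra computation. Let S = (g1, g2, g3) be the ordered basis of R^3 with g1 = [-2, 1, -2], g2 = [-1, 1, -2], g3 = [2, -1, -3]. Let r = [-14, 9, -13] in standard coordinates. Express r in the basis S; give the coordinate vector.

We seek scalars with c_1 g1 + ... + c_3 g3 = r; equivalently solve M c = r where the columns of M are g1, ..., g3.
Solving this 3x3 system gives c = (4, 4, -1).
Check: 4g1 + 4g2 - g3 = [-14, 9, -13].

[4, 4, -1]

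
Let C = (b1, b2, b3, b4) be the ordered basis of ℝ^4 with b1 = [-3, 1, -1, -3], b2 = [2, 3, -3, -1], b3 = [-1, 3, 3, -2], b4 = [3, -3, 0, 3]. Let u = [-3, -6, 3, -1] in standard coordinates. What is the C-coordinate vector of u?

[u]_C is the unique c with M c = u, where M has columns b1, ..., b4.
Gaussian elimination on [M | u] yields c = (3, -1, 1, 3).
Check: 3b1 - b2 + b3 + 3b4 = [-3, -6, 3, -1].

[3, -1, 1, 3]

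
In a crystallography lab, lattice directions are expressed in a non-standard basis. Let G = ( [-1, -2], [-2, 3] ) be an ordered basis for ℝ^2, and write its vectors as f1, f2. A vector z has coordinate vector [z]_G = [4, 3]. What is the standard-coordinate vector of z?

[-10, 1]

The coordinates say z = 4f1 + 3f2; adding the scaled basis vectors gives [-10, 1].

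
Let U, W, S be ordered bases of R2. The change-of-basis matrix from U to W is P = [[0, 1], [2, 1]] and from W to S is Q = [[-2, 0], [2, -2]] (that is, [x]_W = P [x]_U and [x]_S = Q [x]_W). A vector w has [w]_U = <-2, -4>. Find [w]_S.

<8, 8>

First [w]_W = P [w]_U = <-4, -8>.
Then [w]_S = Q [w]_W = <8, 8>.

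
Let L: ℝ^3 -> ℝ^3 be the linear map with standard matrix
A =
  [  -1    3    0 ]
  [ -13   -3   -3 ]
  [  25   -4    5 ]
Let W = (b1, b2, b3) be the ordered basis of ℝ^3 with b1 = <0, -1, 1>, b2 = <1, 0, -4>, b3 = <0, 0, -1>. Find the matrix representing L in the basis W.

The j-th column of [L]_W is [L(bj)]_W.
L(b1) = A b1 = <-3, 0, 9> = 0·b1 - 3b2 + 3b3, so column 1 is <0, -3, 3>.
Repeating for b2, b3 and assembling the columns gives [[0, 1, -3], [-3, -1, 0], [3, 0, 2]].

[[0, 1, -3], [-3, -1, 0], [3, 0, 2]]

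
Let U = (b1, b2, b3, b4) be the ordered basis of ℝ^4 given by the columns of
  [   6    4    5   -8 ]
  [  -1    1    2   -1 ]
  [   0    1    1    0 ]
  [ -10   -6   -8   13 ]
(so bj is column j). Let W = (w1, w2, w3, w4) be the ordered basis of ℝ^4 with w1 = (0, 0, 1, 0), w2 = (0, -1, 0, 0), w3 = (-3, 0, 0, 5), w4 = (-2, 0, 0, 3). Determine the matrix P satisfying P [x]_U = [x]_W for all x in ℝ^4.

Take x = bj: its U-coordinates are the j-th standard unit vector, so P e_j — column j of P — equals [bj]_W.
b1 = 0·w1 + w2 - 2w3 + 0·w4, giving column 1 = (0, 1, -2, 0); repeating for each j gives P = [[0, 1, 1, 0], [1, -1, -2, 1], [-2, 0, -1, 2], [0, -2, -1, 1]].

[[0, 1, 1, 0], [1, -1, -2, 1], [-2, 0, -1, 2], [0, -2, -1, 1]]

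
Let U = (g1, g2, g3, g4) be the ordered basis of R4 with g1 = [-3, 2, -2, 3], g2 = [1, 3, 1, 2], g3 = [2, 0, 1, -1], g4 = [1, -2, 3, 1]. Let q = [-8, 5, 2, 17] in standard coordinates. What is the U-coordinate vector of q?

We seek scalars with c_1 g1 + ... + c_4 g4 = q; equivalently solve M c = q where the columns of M are g1, ..., g4.
Row-reducing the augmented matrix [M | q] gives c = (4, 1, 0, 3).
Check: 4g1 + g2 + 0·g3 + 3g4 = [-8, 5, 2, 17].

[4, 1, 0, 3]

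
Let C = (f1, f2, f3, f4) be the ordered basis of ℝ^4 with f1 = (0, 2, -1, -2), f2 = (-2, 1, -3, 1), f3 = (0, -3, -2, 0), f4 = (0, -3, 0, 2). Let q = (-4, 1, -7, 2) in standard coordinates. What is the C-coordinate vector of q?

[q]_C is the unique c with M c = q, where M has columns f1, ..., f4.
Row-reducing the augmented matrix [M | q] gives c = (1, 2, 0, 1).
Check: f1 + 2f2 + 0·f3 + f4 = (-4, 1, -7, 2).

(1, 2, 0, 1)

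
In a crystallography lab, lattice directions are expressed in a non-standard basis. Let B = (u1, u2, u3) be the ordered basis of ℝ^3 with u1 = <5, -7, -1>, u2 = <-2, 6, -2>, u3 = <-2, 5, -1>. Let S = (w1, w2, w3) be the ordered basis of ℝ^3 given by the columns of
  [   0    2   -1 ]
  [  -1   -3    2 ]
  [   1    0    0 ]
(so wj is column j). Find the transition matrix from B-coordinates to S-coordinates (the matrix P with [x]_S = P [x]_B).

Column j of P is [uj]_S, since P maps B-coordinates to S-coordinates.
Expressing u1 in S: u1 = -w1 + 2w2 - w3, so column 1 of P is <-1, 2, -1>.
Doing the same for each uj gives P = [[-1, -2, -1], [2, 0, 0], [-1, 2, 2]].

[[-1, -2, -1], [2, 0, 0], [-1, 2, 2]]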